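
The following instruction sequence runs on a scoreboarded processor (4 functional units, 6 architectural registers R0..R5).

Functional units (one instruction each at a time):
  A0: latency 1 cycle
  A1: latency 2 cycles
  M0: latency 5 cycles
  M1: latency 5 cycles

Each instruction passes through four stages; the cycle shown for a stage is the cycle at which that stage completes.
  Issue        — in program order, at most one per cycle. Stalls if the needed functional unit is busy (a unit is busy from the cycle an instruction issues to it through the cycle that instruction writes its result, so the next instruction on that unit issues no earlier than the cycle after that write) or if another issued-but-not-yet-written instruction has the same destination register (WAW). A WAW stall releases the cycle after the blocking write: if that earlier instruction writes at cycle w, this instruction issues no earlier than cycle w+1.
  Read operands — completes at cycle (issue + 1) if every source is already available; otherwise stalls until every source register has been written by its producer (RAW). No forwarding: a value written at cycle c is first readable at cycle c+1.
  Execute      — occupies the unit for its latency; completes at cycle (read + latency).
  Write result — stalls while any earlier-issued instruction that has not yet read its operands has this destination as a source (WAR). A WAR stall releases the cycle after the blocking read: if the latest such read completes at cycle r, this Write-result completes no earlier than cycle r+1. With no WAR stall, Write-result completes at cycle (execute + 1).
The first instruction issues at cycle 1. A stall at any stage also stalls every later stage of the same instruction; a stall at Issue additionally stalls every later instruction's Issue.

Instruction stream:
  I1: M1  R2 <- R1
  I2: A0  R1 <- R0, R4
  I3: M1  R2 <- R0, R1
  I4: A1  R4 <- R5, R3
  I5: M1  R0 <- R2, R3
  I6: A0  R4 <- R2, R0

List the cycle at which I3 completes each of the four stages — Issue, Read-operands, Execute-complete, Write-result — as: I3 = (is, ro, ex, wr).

I3 = (9, 10, 15, 16)

[1] I1 dispatched to M1
[2] I1 operands ready; I2 dispatched to A0
[3] I2 operands ready
[4] I2 complete
[5] R1←I2
[7] I1 complete
[8] R2←I1
[9] I3 dispatched to M1
[10] I3 operands ready; I4 dispatched to A1
[11] I4 operands ready
[13] I4 complete
[14] R4←I4
[15] I3 complete
[16] R2←I3
[17] I5 dispatched to M1
[18] I5 operands ready; I6 dispatched to A0
[23] I5 complete
[24] R0←I5
[25] I6 operands ready
[26] I6 complete
[27] R4←I6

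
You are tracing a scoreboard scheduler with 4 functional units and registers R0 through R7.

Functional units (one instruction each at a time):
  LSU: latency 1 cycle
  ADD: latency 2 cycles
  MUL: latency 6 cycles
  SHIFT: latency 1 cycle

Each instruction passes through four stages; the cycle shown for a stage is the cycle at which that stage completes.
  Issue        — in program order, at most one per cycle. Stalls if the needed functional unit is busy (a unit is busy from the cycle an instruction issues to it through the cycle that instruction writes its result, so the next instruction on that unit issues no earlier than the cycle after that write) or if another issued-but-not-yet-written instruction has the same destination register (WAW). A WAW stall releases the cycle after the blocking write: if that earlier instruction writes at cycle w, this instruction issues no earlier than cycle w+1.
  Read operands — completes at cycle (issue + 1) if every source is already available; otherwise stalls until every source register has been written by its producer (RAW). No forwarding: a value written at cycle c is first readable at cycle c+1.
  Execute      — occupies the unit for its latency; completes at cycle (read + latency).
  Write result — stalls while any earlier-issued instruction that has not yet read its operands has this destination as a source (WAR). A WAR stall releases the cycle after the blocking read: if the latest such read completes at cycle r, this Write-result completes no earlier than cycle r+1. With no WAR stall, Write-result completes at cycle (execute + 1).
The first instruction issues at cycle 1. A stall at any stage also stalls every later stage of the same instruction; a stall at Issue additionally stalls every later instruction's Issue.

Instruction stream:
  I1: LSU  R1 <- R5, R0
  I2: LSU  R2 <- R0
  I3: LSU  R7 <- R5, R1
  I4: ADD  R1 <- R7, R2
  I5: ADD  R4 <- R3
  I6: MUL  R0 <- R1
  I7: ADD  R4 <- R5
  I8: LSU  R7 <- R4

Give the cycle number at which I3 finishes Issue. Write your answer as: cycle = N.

cycle = 9

t=1  I1 dispatched to LSU
t=2  I1 operands ready
t=3  I1 complete
t=4  R1←I1
t=5  I2 dispatched to LSU
t=6  I2 operands ready
t=7  I2 complete
t=8  R2←I2
t=9  I3 dispatched to LSU
t=10  I3 operands ready | I4 dispatched to ADD
t=11  I3 complete
t=12  R7←I3
t=13  I4 operands ready
t=15  I4 complete
t=16  R1←I4
t=17  I5 dispatched to ADD
t=18  I5 operands ready | I6 dispatched to MUL
t=19  I6 operands ready
t=20  I5 complete
t=21  R4←I5
t=22  I7 dispatched to ADD
t=23  I7 operands ready | I8 dispatched to LSU
t=25  I6 complete | I7 complete
t=26  R0←I6 | R4←I7
t=27  I8 operands ready
t=28  I8 complete
t=29  R7←I8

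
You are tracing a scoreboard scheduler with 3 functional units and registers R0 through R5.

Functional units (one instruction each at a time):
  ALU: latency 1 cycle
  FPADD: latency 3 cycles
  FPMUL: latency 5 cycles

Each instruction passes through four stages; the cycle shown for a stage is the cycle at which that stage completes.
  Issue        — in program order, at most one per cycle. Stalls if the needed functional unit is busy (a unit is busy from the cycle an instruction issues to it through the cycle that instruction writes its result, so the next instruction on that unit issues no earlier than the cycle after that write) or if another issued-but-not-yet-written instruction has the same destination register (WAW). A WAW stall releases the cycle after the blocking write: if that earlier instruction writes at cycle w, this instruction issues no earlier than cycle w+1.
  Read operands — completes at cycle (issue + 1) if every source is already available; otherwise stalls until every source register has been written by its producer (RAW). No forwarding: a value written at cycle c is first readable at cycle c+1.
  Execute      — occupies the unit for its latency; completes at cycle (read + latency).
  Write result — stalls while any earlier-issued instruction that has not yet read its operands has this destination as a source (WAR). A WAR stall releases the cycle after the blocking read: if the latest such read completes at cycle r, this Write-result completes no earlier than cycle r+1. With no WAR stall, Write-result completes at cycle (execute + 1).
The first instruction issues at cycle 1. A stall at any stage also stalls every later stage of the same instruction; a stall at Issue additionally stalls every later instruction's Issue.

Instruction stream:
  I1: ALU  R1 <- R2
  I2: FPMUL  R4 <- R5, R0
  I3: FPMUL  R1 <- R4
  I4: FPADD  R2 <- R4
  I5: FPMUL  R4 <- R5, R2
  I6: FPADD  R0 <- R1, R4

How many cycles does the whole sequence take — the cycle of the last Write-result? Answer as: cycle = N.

I1  is:1  ro:2  ex:3  wr:4
I2  is:2  ro:3  ex:8  wr:9
I3  is:10  ro:11  ex:16  wr:17  — struct: FPMUL busy until I2 writes@9
I4  is:11  ro:12  ex:15  wr:16
I5  is:18  ro:19  ex:24  wr:25  — struct: FPMUL busy until I3 writes@17
I6  is:19  ro:26  ex:29  wr:30  — RAW R4: wait I5 write@25

cycle = 30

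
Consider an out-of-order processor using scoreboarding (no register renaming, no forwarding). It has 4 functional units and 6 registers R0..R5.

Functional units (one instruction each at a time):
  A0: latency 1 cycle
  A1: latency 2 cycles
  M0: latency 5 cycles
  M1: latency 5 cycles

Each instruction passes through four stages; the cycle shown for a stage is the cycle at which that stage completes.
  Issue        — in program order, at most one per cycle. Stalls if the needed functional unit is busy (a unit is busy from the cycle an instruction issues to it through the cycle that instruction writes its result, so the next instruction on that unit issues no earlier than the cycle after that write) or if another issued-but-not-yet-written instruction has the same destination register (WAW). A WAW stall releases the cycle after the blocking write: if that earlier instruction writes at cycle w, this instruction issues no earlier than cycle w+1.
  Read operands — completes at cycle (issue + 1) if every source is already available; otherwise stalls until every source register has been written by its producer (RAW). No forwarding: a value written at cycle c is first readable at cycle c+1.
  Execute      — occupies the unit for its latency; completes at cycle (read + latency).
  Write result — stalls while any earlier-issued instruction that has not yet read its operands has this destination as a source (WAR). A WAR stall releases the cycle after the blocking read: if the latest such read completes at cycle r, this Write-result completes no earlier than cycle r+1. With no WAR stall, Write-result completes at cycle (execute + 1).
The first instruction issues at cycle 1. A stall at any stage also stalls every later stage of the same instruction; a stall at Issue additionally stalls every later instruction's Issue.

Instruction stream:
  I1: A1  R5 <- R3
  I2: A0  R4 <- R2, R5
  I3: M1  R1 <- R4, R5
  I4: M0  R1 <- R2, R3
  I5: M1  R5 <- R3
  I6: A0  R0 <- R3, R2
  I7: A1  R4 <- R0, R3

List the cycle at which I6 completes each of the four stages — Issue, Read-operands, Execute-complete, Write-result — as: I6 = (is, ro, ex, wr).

I1 -> (1, 2, 4, 5)
I2 -> (2, 6, 7, 8)  // RAW R5: wait I1 write@5
I3 -> (3, 9, 14, 15)  // RAW R4: wait I2 write@8
I4 -> (16, 17, 22, 23)  // WAW R1: wait I3 write@15
I5 -> (17, 18, 23, 24)
I6 -> (18, 19, 20, 21)
I7 -> (19, 22, 24, 25)  // RAW R0: wait I6 write@21

I6 = (18, 19, 20, 21)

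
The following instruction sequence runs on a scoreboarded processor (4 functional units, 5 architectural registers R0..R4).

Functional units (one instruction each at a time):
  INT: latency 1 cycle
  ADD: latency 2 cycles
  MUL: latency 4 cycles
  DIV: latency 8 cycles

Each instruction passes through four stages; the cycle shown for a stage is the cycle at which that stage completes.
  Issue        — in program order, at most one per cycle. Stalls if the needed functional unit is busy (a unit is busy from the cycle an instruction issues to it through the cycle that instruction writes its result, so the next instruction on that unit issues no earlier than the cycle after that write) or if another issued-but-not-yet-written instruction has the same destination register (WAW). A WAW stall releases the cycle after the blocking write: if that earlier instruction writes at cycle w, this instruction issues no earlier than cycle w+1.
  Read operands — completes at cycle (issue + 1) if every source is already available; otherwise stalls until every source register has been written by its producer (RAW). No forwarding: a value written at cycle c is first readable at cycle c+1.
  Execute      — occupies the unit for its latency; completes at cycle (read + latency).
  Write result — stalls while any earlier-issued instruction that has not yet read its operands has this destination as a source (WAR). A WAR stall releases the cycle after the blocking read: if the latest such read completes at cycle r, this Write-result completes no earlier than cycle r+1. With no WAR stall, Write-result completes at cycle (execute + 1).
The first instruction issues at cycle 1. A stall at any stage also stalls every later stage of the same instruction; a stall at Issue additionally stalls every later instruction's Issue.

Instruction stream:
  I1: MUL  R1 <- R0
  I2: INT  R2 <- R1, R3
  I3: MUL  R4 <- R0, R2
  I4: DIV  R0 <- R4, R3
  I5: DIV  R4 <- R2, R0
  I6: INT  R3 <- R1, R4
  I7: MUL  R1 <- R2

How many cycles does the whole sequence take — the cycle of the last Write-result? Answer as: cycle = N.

cycle = 40

[I1] 1/2/6/7
[I2] 2/8/9/10  (RAW R1: wait I1 write@7)
[I3] 8/11/15/16  (struct: MUL busy until I1 writes@7; RAW R2: wait I2 write@10)
[I4] 9/17/25/26  (RAW R4: wait I3 write@16)
[I5] 27/28/36/37  (struct: DIV busy until I4 writes@26)
[I6] 28/38/39/40  (RAW R4: wait I5 write@37)
[I7] 29/30/34/39  (WAR R1: wait I6 read@38)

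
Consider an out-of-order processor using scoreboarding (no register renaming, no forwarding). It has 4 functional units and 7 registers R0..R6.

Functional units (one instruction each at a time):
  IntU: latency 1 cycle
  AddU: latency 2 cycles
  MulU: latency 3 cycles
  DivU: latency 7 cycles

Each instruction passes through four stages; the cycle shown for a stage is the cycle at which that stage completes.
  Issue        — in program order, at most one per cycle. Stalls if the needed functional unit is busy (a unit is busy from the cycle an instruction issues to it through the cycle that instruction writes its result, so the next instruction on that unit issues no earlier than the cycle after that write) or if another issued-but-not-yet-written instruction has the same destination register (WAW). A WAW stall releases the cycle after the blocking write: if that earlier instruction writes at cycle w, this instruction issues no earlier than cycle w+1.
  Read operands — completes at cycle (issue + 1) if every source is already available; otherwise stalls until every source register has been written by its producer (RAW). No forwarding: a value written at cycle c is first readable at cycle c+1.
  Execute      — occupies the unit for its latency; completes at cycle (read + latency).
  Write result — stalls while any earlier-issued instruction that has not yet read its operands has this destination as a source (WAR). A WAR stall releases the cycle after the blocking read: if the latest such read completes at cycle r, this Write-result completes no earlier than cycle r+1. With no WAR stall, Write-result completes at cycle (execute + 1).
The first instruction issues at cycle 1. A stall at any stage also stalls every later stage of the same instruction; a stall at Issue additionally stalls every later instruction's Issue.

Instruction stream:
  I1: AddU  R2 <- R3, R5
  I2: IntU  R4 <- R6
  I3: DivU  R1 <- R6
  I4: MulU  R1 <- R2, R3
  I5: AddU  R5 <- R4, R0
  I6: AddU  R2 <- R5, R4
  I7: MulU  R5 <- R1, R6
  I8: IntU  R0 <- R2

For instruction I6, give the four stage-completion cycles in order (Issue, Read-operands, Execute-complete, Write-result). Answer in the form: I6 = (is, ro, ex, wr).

I6 = (19, 20, 22, 23)

cycle 1: I1 issues→AddU
cycle 2: I1 reads · I2 issues→IntU
cycle 3: I2 reads · I3 issues→DivU
cycle 4: I1 exec-done · I2 exec-done · I3 reads
cycle 5: I1 writes R2 · I2 writes R4
cycle 11: I3 exec-done
cycle 12: I3 writes R1
cycle 13: I4 issues→MulU
cycle 14: I4 reads · I5 issues→AddU
cycle 15: I5 reads
cycle 17: I4 exec-done · I5 exec-done
cycle 18: I4 writes R1 · I5 writes R5
cycle 19: I6 issues→AddU
cycle 20: I6 reads · I7 issues→MulU
cycle 21: I7 reads · I8 issues→IntU
cycle 22: I6 exec-done
cycle 23: I6 writes R2
cycle 24: I7 exec-done · I8 reads
cycle 25: I7 writes R5 · I8 exec-done
cycle 26: I8 writes R0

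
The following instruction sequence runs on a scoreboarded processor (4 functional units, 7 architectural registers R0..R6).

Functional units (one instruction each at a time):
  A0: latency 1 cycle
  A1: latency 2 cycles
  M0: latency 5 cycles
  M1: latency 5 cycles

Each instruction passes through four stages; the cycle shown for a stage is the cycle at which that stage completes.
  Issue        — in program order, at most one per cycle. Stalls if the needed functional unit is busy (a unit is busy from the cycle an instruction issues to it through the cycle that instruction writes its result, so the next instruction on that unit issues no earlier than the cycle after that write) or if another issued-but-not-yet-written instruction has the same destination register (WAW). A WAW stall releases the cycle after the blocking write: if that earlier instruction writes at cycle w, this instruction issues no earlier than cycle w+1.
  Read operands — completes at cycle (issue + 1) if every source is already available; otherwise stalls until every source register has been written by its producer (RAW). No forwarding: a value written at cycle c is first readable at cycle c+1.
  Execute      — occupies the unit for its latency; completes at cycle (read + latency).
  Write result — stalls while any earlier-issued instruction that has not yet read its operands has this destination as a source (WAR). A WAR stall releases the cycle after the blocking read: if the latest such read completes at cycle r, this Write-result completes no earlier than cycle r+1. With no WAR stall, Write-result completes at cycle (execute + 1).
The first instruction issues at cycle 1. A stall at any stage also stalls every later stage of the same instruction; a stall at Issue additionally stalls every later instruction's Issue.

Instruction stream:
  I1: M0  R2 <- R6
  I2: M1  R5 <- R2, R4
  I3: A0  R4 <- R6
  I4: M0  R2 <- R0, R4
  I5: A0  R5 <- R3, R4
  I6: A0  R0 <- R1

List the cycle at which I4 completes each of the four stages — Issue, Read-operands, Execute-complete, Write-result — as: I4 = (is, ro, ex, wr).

I4 = (9, 11, 16, 17)

I1: IS=1 RO=2 EX=7 WR=8
I2: IS=2 RO=9 EX=14 WR=15  [RAW R2: wait I1 write@8]
I3: IS=3 RO=4 EX=5 WR=10  [WAR R4: wait I2 read@9]
I4: IS=9 RO=11 EX=16 WR=17  [struct: M0 busy until I1 writes@8; RAW R4: wait I3 write@10]
I5: IS=16 RO=17 EX=18 WR=19  [WAW R5: wait I2 write@15]
I6: IS=20 RO=21 EX=22 WR=23  [struct: A0 busy until I5 writes@19]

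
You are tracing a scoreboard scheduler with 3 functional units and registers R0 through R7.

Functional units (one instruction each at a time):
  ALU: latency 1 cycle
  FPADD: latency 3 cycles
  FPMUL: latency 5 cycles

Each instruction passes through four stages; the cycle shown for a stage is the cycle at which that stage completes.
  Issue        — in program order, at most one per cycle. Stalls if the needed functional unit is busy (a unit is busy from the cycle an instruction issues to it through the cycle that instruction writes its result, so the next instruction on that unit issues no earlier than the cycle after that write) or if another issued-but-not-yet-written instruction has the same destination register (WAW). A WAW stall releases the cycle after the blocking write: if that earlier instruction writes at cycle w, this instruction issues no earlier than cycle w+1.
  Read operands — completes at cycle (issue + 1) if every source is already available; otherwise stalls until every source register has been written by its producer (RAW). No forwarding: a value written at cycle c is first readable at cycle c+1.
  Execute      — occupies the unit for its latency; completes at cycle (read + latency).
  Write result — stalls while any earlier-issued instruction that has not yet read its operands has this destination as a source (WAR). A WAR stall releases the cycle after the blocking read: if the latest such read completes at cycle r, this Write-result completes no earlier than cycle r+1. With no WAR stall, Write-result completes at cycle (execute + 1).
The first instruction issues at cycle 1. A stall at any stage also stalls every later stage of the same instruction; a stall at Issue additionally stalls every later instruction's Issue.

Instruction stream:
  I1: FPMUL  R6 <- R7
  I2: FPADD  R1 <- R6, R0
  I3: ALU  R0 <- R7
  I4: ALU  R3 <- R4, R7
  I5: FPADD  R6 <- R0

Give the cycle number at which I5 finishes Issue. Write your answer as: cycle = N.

cycle = 14

I1: IS=1 RO=2 EX=7 WR=8
I2: IS=2 RO=9 EX=12 WR=13  [RAW R6: wait I1 write@8]
I3: IS=3 RO=4 EX=5 WR=10  [WAR R0: wait I2 read@9]
I4: IS=11 RO=12 EX=13 WR=14  [struct: ALU busy until I3 writes@10]
I5: IS=14 RO=15 EX=18 WR=19  [struct: FPADD busy until I2 writes@13]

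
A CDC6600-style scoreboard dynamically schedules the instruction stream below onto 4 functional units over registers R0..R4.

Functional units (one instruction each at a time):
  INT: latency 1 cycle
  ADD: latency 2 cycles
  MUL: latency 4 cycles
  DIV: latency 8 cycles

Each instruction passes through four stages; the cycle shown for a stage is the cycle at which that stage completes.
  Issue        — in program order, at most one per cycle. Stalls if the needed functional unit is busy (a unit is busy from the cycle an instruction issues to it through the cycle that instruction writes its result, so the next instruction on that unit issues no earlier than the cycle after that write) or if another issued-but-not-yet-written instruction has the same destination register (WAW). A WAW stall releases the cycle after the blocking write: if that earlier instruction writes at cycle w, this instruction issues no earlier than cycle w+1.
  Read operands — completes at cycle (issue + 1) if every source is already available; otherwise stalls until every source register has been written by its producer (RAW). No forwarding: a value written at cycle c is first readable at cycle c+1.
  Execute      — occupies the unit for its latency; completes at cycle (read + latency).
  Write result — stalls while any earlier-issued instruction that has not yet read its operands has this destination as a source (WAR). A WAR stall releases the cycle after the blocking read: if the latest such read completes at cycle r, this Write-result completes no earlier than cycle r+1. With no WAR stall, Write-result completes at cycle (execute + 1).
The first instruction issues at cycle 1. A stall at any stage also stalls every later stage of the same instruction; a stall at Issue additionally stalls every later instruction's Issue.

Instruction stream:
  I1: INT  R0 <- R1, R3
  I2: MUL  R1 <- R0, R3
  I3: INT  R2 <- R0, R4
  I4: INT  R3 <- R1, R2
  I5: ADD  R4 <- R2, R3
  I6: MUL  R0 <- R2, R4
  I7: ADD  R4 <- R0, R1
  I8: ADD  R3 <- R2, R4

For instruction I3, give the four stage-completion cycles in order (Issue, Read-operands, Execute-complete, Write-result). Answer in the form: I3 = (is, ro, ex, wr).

c1: I1→INT
c2: I1 RO · I2→MUL
c3: I1 EX
c4: I1 WR R0
c5: I2 RO · I3→INT
c6: I3 RO
c7: I3 EX
c8: I3 WR R2
c9: I2 EX · I4→INT
c10: I2 WR R1 · I5→ADD
c11: I4 RO · I6→MUL
c12: I4 EX
c13: I4 WR R3
c14: I5 RO
c16: I5 EX
c17: I5 WR R4
c18: I6 RO · I7→ADD
c22: I6 EX
c23: I6 WR R0
c24: I7 RO
c26: I7 EX
c27: I7 WR R4
c28: I8→ADD
c29: I8 RO
c31: I8 EX
c32: I8 WR R3

I3 = (5, 6, 7, 8)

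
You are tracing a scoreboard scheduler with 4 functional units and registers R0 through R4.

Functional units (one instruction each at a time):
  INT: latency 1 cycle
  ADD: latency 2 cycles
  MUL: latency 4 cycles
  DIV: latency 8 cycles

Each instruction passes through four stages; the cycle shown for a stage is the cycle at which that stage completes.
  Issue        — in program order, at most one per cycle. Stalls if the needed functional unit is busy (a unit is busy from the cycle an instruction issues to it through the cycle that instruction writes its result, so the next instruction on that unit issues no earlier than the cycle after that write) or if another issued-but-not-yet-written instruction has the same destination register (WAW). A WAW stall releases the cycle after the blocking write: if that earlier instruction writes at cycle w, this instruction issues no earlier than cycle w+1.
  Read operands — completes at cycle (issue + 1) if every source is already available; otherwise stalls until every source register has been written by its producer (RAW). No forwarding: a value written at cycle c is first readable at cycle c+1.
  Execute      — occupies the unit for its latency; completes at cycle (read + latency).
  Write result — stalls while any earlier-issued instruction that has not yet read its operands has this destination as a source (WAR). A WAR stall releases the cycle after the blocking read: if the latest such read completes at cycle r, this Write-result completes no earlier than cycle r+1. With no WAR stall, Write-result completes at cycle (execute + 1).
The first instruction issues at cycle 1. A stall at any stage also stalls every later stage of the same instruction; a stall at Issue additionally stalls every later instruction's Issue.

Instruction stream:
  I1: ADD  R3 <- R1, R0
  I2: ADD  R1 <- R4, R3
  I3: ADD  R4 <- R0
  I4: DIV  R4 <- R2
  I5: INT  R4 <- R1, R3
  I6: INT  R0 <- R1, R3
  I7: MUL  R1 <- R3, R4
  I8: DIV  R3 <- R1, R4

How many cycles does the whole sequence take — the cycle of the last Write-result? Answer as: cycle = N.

cycle = 48

I1  is:1  ro:2  ex:4  wr:5
I2  is:6  ro:7  ex:9  wr:10  — struct: ADD busy until I1 writes@5
I3  is:11  ro:12  ex:14  wr:15  — struct: ADD busy until I2 writes@10
I4  is:16  ro:17  ex:25  wr:26  — WAW R4: wait I3 write@15
I5  is:27  ro:28  ex:29  wr:30  — WAW R4: wait I4 write@26
I6  is:31  ro:32  ex:33  wr:34  — struct: INT busy until I5 writes@30
I7  is:32  ro:33  ex:37  wr:38
I8  is:33  ro:39  ex:47  wr:48  — RAW R1: wait I7 write@38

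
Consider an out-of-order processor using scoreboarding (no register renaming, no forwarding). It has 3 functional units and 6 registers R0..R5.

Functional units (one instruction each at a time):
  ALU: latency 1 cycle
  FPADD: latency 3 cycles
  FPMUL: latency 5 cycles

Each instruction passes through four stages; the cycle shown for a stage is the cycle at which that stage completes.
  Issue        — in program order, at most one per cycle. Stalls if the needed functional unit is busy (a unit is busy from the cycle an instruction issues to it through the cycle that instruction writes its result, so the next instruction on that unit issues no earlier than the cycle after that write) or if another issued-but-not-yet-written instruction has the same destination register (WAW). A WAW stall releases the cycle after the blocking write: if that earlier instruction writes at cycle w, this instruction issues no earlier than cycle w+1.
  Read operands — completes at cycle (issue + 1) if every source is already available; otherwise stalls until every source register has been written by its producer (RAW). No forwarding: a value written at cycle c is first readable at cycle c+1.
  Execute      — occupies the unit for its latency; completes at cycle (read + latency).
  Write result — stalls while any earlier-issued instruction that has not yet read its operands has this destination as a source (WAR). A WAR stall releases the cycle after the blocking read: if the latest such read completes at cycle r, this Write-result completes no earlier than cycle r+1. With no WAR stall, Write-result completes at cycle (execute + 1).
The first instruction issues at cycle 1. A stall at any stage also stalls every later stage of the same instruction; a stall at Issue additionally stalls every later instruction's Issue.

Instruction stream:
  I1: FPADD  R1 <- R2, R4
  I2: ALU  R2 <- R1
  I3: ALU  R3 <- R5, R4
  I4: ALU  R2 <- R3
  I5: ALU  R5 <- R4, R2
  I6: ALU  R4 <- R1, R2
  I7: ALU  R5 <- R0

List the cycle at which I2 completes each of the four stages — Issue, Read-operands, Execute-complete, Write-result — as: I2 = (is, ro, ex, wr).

t=1  issue I1 (FPADD)
t=2  I1 read-ops · issue I2 (ALU)
t=5  I1 finished on FPADD
t=6  I1→R1
t=7  I2 read-ops
t=8  I2 finished on ALU
t=9  I2→R2
t=10  issue I3 (ALU)
t=11  I3 read-ops
t=12  I3 finished on ALU
t=13  I3→R3
t=14  issue I4 (ALU)
t=15  I4 read-ops
t=16  I4 finished on ALU
t=17  I4→R2
t=18  issue I5 (ALU)
t=19  I5 read-ops
t=20  I5 finished on ALU
t=21  I5→R5
t=22  issue I6 (ALU)
t=23  I6 read-ops
t=24  I6 finished on ALU
t=25  I6→R4
t=26  issue I7 (ALU)
t=27  I7 read-ops
t=28  I7 finished on ALU
t=29  I7→R5

I2 = (2, 7, 8, 9)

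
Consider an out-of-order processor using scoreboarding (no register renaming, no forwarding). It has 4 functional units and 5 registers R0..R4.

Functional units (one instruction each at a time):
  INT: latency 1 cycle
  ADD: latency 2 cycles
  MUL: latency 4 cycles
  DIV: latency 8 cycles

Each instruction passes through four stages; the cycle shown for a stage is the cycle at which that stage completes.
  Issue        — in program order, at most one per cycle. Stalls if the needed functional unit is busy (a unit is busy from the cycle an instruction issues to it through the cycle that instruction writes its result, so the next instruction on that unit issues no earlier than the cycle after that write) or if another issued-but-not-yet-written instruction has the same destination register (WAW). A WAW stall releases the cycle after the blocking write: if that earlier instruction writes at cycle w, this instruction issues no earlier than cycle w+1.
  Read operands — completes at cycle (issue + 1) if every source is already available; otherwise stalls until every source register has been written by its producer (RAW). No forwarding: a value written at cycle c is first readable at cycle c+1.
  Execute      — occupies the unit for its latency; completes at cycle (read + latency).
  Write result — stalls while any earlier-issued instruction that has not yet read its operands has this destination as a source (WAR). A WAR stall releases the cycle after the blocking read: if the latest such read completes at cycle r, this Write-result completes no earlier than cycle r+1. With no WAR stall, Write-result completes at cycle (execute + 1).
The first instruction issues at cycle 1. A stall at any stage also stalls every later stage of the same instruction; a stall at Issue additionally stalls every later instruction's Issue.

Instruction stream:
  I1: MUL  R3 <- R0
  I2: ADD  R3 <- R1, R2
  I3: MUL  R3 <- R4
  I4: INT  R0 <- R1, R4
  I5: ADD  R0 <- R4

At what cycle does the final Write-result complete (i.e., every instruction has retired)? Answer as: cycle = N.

cycle = 22

t=1  I1 dispatched to MUL
t=2  I1 operands ready
t=6  I1 complete
t=7  R3←I1
t=8  I2 dispatched to ADD
t=9  I2 operands ready
t=11  I2 complete
t=12  R3←I2
t=13  I3 dispatched to MUL
t=14  I3 operands ready; I4 dispatched to INT
t=15  I4 operands ready
t=16  I4 complete
t=17  R0←I4
t=18  I3 complete; I5 dispatched to ADD
t=19  R3←I3; I5 operands ready
t=21  I5 complete
t=22  R0←I5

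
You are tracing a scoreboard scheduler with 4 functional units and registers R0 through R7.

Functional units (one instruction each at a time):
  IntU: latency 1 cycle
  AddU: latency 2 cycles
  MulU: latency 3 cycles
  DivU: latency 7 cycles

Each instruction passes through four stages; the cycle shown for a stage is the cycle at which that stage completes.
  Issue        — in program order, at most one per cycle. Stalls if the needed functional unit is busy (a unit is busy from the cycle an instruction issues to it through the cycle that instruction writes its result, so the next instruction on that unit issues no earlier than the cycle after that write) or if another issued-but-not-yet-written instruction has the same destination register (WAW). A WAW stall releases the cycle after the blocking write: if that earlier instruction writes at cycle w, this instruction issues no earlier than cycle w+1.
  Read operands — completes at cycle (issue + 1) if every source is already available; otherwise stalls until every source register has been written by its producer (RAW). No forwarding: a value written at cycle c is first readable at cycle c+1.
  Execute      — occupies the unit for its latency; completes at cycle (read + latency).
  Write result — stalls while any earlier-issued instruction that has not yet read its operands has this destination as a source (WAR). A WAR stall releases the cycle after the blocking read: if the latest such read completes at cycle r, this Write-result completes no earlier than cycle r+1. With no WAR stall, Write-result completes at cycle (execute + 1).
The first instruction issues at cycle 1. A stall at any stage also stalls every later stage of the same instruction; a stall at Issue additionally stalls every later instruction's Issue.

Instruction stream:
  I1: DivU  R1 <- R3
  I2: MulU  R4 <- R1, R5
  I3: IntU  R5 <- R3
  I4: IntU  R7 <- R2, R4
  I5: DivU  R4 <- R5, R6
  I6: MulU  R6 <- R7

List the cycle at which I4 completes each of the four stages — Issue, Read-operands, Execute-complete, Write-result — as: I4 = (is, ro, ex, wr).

I4 = (13, 16, 17, 18)

cycle 1: issue I1 (DivU)
cycle 2: I1 read-ops | issue I2 (MulU)
cycle 3: issue I3 (IntU)
cycle 4: I3 read-ops
cycle 5: I3 finished on IntU
cycle 9: I1 finished on DivU
cycle 10: I1→R1
cycle 11: I2 read-ops
cycle 12: I3→R5
cycle 13: issue I4 (IntU)
cycle 14: I2 finished on MulU
cycle 15: I2→R4
cycle 16: I4 read-ops | issue I5 (DivU)
cycle 17: I4 finished on IntU | I5 read-ops | issue I6 (MulU)
cycle 18: I4→R7
cycle 19: I6 read-ops
cycle 22: I6 finished on MulU
cycle 23: I6→R6
cycle 24: I5 finished on DivU
cycle 25: I5→R4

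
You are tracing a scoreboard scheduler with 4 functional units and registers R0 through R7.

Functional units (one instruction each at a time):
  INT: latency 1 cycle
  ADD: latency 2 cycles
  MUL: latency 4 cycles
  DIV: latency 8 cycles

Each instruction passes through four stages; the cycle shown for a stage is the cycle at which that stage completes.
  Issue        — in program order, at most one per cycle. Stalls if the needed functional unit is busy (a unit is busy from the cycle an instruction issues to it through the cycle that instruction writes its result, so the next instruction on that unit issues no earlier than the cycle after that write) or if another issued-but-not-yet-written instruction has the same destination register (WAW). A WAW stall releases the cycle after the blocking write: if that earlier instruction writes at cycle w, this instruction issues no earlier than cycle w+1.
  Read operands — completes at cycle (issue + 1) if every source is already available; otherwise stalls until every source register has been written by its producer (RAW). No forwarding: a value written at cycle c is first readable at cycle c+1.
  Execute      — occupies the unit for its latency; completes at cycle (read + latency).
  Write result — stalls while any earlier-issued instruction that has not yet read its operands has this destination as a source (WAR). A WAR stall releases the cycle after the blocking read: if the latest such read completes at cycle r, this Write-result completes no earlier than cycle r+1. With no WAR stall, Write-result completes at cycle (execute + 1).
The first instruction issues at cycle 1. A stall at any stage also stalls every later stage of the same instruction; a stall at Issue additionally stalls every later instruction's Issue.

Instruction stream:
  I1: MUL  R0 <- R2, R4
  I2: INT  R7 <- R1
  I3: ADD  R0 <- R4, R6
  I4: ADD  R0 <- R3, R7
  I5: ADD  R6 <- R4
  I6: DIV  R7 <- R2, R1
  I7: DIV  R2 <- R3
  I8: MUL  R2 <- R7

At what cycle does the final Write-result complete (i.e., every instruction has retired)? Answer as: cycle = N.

1) issue 1, read 2, done 6, write 7
2) issue 2, read 3, done 4, write 5
3) issue 8, read 9, done 11, write 12  <WAW R0: wait I1 write@7>
4) issue 13, read 14, done 16, write 17  <struct: ADD busy until I3 writes@12>
5) issue 18, read 19, done 21, write 22  <struct: ADD busy until I4 writes@17>
6) issue 19, read 20, done 28, write 29
7) issue 30, read 31, done 39, write 40  <struct: DIV busy until I6 writes@29>
8) issue 41, read 42, done 46, write 47  <WAW R2: wait I7 write@40>

cycle = 47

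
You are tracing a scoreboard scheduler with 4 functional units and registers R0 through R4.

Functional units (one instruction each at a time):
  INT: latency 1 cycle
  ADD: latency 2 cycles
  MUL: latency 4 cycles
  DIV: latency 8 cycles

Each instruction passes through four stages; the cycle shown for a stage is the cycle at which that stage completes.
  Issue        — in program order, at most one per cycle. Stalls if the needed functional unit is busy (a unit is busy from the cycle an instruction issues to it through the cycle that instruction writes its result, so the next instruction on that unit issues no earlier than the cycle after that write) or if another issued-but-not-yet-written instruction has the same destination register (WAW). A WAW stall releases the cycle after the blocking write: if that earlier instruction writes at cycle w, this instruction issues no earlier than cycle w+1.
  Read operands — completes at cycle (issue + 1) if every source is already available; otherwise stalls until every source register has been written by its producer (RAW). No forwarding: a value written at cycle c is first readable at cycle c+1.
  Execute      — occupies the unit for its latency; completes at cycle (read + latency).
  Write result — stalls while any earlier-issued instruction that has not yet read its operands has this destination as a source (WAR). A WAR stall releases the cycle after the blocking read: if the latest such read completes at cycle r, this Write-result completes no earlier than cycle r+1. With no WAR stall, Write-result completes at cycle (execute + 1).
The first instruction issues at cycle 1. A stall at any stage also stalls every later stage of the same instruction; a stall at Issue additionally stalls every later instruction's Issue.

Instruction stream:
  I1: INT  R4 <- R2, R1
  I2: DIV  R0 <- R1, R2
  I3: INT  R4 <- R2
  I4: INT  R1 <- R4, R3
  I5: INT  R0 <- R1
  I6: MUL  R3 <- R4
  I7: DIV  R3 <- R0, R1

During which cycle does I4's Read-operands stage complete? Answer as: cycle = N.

I1  is:1  ro:2  ex:3  wr:4
I2  is:2  ro:3  ex:11  wr:12
I3  is:5  ro:6  ex:7  wr:8  — struct: INT busy until I1 writes@4
I4  is:9  ro:10  ex:11  wr:12  — struct: INT busy until I3 writes@8
I5  is:13  ro:14  ex:15  wr:16  — struct: INT busy until I4 writes@12
I6  is:14  ro:15  ex:19  wr:20
I7  is:21  ro:22  ex:30  wr:31  — WAW R3: wait I6 write@20

cycle = 10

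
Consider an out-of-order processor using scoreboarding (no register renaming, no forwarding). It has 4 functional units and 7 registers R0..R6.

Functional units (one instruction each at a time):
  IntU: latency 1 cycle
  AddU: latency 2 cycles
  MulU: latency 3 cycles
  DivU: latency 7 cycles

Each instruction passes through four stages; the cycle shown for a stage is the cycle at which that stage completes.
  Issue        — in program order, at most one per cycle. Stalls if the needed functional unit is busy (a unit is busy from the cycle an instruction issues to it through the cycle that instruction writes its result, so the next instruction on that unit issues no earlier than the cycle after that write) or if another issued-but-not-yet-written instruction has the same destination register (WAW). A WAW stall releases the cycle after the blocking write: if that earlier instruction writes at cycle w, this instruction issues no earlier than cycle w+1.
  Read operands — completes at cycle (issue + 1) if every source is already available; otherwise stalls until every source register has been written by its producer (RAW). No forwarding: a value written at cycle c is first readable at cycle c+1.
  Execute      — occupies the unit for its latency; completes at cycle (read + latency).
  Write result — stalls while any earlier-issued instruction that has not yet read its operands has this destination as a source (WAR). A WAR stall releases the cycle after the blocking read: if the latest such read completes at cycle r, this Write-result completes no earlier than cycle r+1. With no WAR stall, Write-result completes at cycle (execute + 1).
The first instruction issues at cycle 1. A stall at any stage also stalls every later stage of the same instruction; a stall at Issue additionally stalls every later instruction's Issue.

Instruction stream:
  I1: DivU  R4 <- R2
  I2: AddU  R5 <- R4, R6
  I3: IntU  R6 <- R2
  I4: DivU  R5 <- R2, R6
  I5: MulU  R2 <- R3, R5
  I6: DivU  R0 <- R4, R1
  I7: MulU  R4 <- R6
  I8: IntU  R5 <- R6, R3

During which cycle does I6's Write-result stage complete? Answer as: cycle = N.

[1] I1→DivU
[2] I1 RO, I2→AddU
[3] I3→IntU
[4] I3 RO
[5] I3 EX
[9] I1 EX
[10] I1 WR R4
[11] I2 RO
[12] I3 WR R6
[13] I2 EX
[14] I2 WR R5
[15] I4→DivU
[16] I4 RO, I5→MulU
[23] I4 EX
[24] I4 WR R5
[25] I5 RO, I6→DivU
[26] I6 RO
[28] I5 EX
[29] I5 WR R2
[30] I7→MulU
[31] I7 RO, I8→IntU
[32] I8 RO
[33] I6 EX, I8 EX
[34] I6 WR R0, I7 EX, I8 WR R5
[35] I7 WR R4

cycle = 34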